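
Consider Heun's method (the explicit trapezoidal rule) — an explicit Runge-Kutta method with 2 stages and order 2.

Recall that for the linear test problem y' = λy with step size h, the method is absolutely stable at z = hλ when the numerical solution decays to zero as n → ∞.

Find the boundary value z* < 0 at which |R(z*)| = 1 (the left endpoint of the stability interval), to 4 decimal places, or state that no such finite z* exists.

With y'=λy (z=hλ):
  order 2, 2-stage ⇒ R(z)=1+z+z^2/2
  (e.g. R(-1.72)=0.75920, |R|=0.75920)

Boundary: |R(x)|=1, x<0.
x=-1.72: |R|=0.7592
|R(-1.6)|=0.6800 |R(-1.4)|=0.5800 |R(-0.74)|=0.5338
Bisect:
  x_lo=-2.8443 |R|=2.2007  x_hi=-0.1909 |R|=0.8273
  mid=-1.51760 |R|=0.63395 →hi
  mid=-2.18095 |R|=1.19732 →lo
  mid=-1.84927 |R|=0.86063 →hi
  mid=-2.01511 |R|=1.01522 →lo
  mid=-1.93219 |R|=0.93449 →hi
  mid=-1.97365 |R|=0.97400 →hi
  mid=-1.99438 |R|=0.99440 →hi
  mid=-2.00474 |R|=1.00476 →lo
  mid=-1.99956 |R|=0.99956 →hi
  ...
  [-2.00005,-1.99989] ⇒ x*=-2.0000
Interval (-2.0000, 0).

left endpoint -2.0000.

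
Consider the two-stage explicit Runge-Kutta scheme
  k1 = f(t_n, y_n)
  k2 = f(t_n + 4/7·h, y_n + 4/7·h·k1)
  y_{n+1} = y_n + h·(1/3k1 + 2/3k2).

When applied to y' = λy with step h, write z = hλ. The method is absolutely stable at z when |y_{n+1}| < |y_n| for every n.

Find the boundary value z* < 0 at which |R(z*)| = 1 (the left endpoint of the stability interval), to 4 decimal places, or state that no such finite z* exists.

Set f=λy, z=hλ:
  k1=λy_n ⇒ h·k1=z·y_n;  k2=λ(1+4/7z)y_n ⇒ h·k2=z(1+4/7z)y_n
  y_{n+1}/y_n = 1 + 1/3z + 2/3z(1+4/7z) = 1 + z + 8/21z²
  ⇒ R(z) = 1 + z + 8/21z².

Need |R(x)|<1, x<0.
x=-0.34: |R|=0.7040
R=1: x+8/21x²=0 ⇒ x=−21/8=-2.6250; min R=1−1/(4·8/21)=0.3438>−1
Confirm numerically:
  x=-2.516: |R|=0.89553 <1
  x=-2.493: |R|=0.87464 <1
  x=-1.683: |R|=0.39604 <1
  x=-1.294: |R|=0.34388 <1
  x=-3.125: |R|=1.59524 >1
  x=-2.969: |R|=1.38908 >1
  x=-2.808: |R|=1.19576 >1
So |R|<1 on (-2.6250, 0).

z* = -2.6250.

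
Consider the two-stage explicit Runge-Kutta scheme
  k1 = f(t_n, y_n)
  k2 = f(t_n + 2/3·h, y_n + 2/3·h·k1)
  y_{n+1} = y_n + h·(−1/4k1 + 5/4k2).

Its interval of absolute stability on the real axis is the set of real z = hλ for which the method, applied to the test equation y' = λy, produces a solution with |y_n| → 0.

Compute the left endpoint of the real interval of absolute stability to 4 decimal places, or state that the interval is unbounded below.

left endpoint -1.2000.

With y'=λy (z=hλ):
  k1=λy_n ⇒ h·k1=z·y_n;  k2=λ(1+2/3z)y_n ⇒ h·k2=z(1+2/3z)y_n
  y_{n+1}/y_n = 1 − 1/4z + 5/4z(1+2/3z) = 1 + z + 5/6z²
  so R(z) = 1 + z + 5/6z².

Solve |R(x)|<1 on ℝ⁻.
x=-0.52: |R|=0.7053
R=1: x+5/6x²=0 ⇒ x=−6/5=-1.2000; min R=1−1/(4·5/6)=0.7000>−1
Confirm numerically:
  x=-1.106: |R|=0.91336 <1
  x=-1.018: |R|=0.84560 <1
  x=-0.879: |R|=0.76487 <1
  x=-1.595: |R|=1.52502 >1
  x=-1.554: |R|=1.45843 >1
  x=-1.262: |R|=1.06520 >1
Stable set (-1.2000, 0).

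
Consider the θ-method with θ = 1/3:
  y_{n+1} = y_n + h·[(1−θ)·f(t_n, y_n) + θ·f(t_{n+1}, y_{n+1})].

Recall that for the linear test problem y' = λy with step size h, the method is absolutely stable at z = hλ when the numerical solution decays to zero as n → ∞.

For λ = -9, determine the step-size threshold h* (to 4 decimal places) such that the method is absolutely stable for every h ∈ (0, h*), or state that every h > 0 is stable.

With y'=λy (z=hλ):
  y_{n+1} = y_n + z·[2/3·y_n + 1/3·y_{n+1}] ⇒ (1 − 1/3z)y_{n+1} = (1 + 2/3z)y_n
  ⇒ R(z) = (1 + 2/3z)/(1 − 1/3z).

Find x<0 with |R(x)|<1.
x=-0.39: |R|=0.6549
R=−1: 1+2/3x = −1+1/3x ⇒ -1/3x=2 ⇒ x=2/(-1/3)=-6.0000
Confirm numerically:
  x=-4.588: |R|=0.81392 <1
  x=-4.235: |R|=0.75605 <1
  x=-3.249: |R|=0.55977 <1
  x=-6.565: |R|=1.05907 >1
  x=-6.410: |R|=1.04357 >1
  x=-6.340: |R|=1.03640 >1
So |R|<1 on (-6.0000, 0).

(-6.0000,0); λ=-9 ⇒ h* = (6)/9 = 0.6667.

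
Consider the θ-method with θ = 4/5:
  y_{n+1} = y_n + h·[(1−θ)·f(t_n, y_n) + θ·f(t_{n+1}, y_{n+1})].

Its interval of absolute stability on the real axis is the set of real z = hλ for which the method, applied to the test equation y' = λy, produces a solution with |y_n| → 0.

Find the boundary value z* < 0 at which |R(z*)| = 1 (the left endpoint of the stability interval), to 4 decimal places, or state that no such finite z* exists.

Set f=λy, z=hλ:
  y_{n+1} = y_n + z·[1/5·y_n + 4/5·y_{n+1}] ⇒ (1 − 4/5z)y_{n+1} = (1 + 1/5z)y_n
  R(z) = (1 + 1/5z)/(1 − 4/5z).

Solve |R(x)|<1 on ℝ⁻.
x=-1.02: |R|=0.4383
x=-2: |R|=0.2308
x=-10: |R|=0.1111
x=-100: |R|=0.2346
θ=4/5≥1/2 ⇒ |1+1/5x|<|1−4/5x| ∀x<0 ⇒ interval (−∞,0).

unbounded; (−∞, 0).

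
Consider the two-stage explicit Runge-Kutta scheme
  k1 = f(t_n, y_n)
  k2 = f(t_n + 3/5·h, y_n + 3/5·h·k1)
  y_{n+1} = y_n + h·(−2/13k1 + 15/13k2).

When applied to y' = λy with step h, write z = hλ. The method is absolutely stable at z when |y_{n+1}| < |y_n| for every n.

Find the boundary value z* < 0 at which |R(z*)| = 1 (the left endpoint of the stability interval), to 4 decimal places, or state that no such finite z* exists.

left endpoint -1.4444.

Test eqn y'=λy, z=hλ:
  k1=λy_n ⇒ h·k1=z·y_n;  k2=λ(1+3/5z)y_n ⇒ h·k2=z(1+3/5z)y_n
  y_{n+1}/y_n = 1 − 2/13z + 15/13z(1+3/5z) = 1 + z + 9/13z²
  ⇒ R(z) = 1 + z + 9/13z².

Boundary: |R(x)|=1, x<0.
x=-0.89: |R|=0.6584
R=1: x+9/13x²=0 ⇒ x=−13/9=-1.4444; min R=1−1/(4·9/13)=0.6389>−1
Confirm numerically:
  x=-1.397: |R|=0.95411 <1
  x=-0.929: |R|=0.66849 <1
  x=-0.815: |R|=0.64485 <1
  x=-2.002: |R|=1.77277 >1
  x=-1.783: |R|=1.41791 >1
  x=-1.628: |R|=1.20688 >1
Stable set (-1.4444, 0).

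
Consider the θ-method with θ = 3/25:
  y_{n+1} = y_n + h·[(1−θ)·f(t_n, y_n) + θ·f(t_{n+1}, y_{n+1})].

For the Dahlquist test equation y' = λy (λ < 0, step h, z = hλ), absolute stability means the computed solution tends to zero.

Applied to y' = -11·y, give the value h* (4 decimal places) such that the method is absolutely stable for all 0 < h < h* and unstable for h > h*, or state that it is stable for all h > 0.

(-2.6316,0); λ=-11 ⇒ h* = (50/19)/11 = 0.2392.

With y'=λy (z=hλ):
  y_{n+1} = y_n + z·[22/25·y_n + 3/25·y_{n+1}] ⇒ (1 − 3/25z)y_{n+1} = (1 + 22/25z)y_n
  so R(z) = (1 + 22/25z)/(1 − 3/25z).

Find x<0 with |R(x)|<1.
x=-0.4: |R|=0.6183
R=−1: 1+22/25x = −1+3/25x ⇒ -19/25x=2 ⇒ x=2/(-19/25)=-2.6316
Confirm numerically:
  x=-2.327: |R|=0.81905 <1
  x=-2.120: |R|=0.69005 <1
  x=-1.752: |R|=0.44765 <1
  x=-2.986: |R|=1.19830 >1
  x=-2.932: |R|=1.16890 >1
  x=-2.775: |R|=1.08177 >1
Stable set (-2.6316, 0).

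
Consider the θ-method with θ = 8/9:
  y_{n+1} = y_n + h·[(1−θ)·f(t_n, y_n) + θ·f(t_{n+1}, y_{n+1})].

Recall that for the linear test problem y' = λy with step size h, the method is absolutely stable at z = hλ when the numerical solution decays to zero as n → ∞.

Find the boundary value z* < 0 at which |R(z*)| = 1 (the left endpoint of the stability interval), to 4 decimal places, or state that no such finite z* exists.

On y'=λy, z=hλ:
  y_{n+1} = y_n + z·[1/9·y_n + 8/9·y_{n+1}] ⇒ (1 − 8/9z)y_{n+1} = (1 + 1/9z)y_n
  so R(z) = (1 + 1/9z)/(1 − 8/9z).

Boundary: |R(x)|=1, x<0.
x=-0.99: |R|=0.4734
x=-2: |R|=0.2800
x=-10: |R|=0.0112
x=-100: |R|=0.1125
θ=8/9≥1/2 ⇒ |1+1/9x|<|1−8/9x| ∀x<0 ⇒ unbounded interval.

unbounded; (−∞, 0).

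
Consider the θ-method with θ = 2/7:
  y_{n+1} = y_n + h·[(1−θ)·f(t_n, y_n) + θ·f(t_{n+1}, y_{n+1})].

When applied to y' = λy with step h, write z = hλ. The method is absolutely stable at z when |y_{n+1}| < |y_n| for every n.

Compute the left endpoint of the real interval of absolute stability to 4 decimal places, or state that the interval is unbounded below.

On y'=λy, z=hλ:
  y_{n+1} = y_n + z·[5/7·y_n + 2/7·y_{n+1}] ⇒ (1 − 2/7z)y_{n+1} = (1 + 5/7z)y_n
  Hence R(z) = (1 + 5/7z)/(1 − 2/7z).

Boundary: |R(x)|=1, x<0.
x=-1.6: |R|=0.0980
R=−1: 1+5/7x = −1+2/7x ⇒ -3/7x=2 ⇒ x=2/(-3/7)=-4.6667
Confirm numerically:
  x=-3.890: |R|=0.84235 <1
  x=-3.183: |R|=0.66699 <1
  x=-2.364: |R|=0.41098 <1
  x=-5.131: |R|=1.08070 >1
  x=-4.943: |R|=1.04909 >1
  x=-4.815: |R|=1.02676 >1
Interval (-4.6667, 0).

left endpoint -4.6667.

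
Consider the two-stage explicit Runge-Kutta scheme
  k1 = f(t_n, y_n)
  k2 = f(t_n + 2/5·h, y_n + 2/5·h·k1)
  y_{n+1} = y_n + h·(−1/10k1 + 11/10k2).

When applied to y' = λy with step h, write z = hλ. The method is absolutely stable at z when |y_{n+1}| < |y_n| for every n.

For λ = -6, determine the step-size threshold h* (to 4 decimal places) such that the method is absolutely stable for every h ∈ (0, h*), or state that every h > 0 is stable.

On y'=λy, z=hλ:
  k1=λy_n ⇒ h·k1=z·y_n;  k2=λ(1+2/5z)y_n ⇒ h·k2=z(1+2/5z)y_n
  y_{n+1}/y_n = 1 − 1/10z + 11/10z(1+2/5z) = 1 + z + 11/25z²
  Hence R(z) = 1 + z + 11/25z².

Solve |R(x)|<1 on ℝ⁻.
x=-1.07: |R|=0.4338
R=1: x+11/25x²=0 ⇒ x=−25/11=-2.2727; min R=1−1/(4·11/25)=0.4318>−1
Confirm numerically:
  x=-1.965: |R|=0.73394 <1
  x=-1.162: |R|=0.43211 <1
  x=-0.994: |R|=0.44074 <1
  x=-2.814: |R|=1.67018 >1
  x=-2.319: |R|=1.04721 >1
Interval (-2.2727, 0).

(-2.2727,0); λ=-6 ⇒ h* = (25/11)/6 = 0.3788.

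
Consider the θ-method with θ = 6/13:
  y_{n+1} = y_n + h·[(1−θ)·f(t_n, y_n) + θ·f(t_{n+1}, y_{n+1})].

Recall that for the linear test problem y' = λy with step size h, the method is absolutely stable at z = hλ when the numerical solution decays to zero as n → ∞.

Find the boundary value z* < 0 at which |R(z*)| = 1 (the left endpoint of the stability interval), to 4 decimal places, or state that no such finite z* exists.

Test eqn y'=λy, z=hλ:
  y_{n+1} = y_n + z·[7/13·y_n + 6/13·y_{n+1}] ⇒ (1 − 6/13z)y_{n+1} = (1 + 7/13z)y_n
  R(z) = (1 + 7/13z)/(1 − 6/13z).

Solve |R(x)|<1 on ℝ⁻.
x=-1.72: |R|=0.0412
R=−1: 1+7/13x = −1+6/13x ⇒ -1/13x=2 ⇒ x=2/(-1/13)=-26.0000
Confirm numerically:
  x=-20.891: |R|=0.96307 <1
  x=-15.388: |R|=0.89925 <1
  x=-15.287: |R|=0.89770 <1
  x=-26.459: |R|=1.00267 >1
  x=-26.301: |R|=1.00176 >1
  x=-26.213: |R|=1.00125 >1
So |R|<1 on (-26.0000, 0).

z* = -26.0000.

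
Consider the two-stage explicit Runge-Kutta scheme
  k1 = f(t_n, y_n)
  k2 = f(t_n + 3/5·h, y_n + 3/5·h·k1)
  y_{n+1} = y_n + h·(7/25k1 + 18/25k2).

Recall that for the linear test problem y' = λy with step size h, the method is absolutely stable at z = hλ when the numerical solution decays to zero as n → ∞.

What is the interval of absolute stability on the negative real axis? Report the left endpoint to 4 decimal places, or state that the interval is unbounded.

Set f=λy, z=hλ:
  k1=λy_n ⇒ h·k1=z·y_n;  k2=λ(1+3/5z)y_n ⇒ h·k2=z(1+3/5z)y_n
  y_{n+1}/y_n = 1 + 7/25z + 18/25z(1+3/5z) = 1 + z + 54/125z²
  Hence R(z) = 1 + z + 54/125z².

Need |R(x)|<1, x<0.
x=-1.21: |R|=0.4225
R=1: x+54/125x²=0 ⇒ x=−125/54=-2.3148; min R=1−1/(4·54/125)=0.4213>−1
Confirm numerically:
  x=-2.202: |R|=0.89268 <1
  x=-2.170: |R|=0.86424 <1
  x=-1.939: |R|=0.68520 <1
  x=-2.817: |R|=1.61113 >1
  x=-2.638: |R|=1.36831 >1
Interval (-2.3148, 0).

z∈(-2.3148,0).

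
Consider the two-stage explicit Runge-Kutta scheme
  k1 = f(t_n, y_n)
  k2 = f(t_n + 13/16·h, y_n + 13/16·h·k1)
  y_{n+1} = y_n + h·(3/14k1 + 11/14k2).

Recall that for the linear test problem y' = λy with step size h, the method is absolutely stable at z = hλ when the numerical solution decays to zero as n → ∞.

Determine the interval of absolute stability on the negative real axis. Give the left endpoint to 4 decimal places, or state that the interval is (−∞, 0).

(-1.5664, 0).

With y'=λy (z=hλ):
  k1=λy_n ⇒ h·k1=z·y_n;  k2=λ(1+13/16z)y_n ⇒ h·k2=z(1+13/16z)y_n
  y_{n+1}/y_n = 1 + 3/14z + 11/14z(1+13/16z) = 1 + z + 143/224z²
  so R(z) = 1 + z + 143/224z².

Need |R(x)|<1, x<0.
x=-1.23: |R|=0.7358
R=1: x+143/224x²=0 ⇒ x=−224/143=-1.5664; min R=1−1/(4·143/224)=0.6084>−1
Confirm numerically:
  x=-1.512: |R|=0.94746 <1
  x=-1.506: |R|=0.94190 <1
  x=-0.897: |R|=0.61666 <1
  x=-0.680: |R|=0.61519 <1
  x=-1.793: |R|=1.25934 >1
  x=-1.630: |R|=1.06615 >1
Stable set (-1.5664, 0).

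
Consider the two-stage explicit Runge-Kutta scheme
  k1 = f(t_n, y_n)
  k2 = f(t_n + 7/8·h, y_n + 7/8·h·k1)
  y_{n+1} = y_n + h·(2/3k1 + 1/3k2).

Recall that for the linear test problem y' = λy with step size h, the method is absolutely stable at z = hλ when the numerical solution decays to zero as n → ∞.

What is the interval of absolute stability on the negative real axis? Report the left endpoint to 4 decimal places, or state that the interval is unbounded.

On y'=λy, z=hλ:
  k1=λy_n ⇒ h·k1=z·y_n;  k2=λ(1+7/8z)y_n ⇒ h·k2=z(1+7/8z)y_n
  y_{n+1}/y_n = 1 + 2/3z + 1/3z(1+7/8z) = 1 + z + 7/24z²
  so R(z) = 1 + z + 7/24z².

Find x<0 with |R(x)|<1.
x=-0.74: |R|=0.4197
R=1: x+7/24x²=0 ⇒ x=−24/7=-3.4286; min R=1−1/(4·7/24)=0.1429>−1
Confirm numerically:
  x=-2.727: |R|=0.44199 <1
  x=-2.253: |R|=0.22750 <1
  x=-2.136: |R|=0.19473 <1
  x=-1.839: |R|=0.14739 <1
  x=-3.804: |R|=1.41654 >1
  x=-3.795: |R|=1.40559 >1
  x=-3.675: |R|=1.26414 >1
Stable set (-3.4286, 0).

(-3.4286, 0).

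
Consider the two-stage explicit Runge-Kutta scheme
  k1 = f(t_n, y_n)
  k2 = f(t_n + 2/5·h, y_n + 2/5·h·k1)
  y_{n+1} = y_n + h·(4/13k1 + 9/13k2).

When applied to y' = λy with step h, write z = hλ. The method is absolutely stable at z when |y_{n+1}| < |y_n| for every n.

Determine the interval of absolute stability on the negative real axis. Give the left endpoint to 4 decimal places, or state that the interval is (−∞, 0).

Set f=λy, z=hλ:
  k1=λy_n ⇒ h·k1=z·y_n;  k2=λ(1+2/5z)y_n ⇒ h·k2=z(1+2/5z)y_n
  y_{n+1}/y_n = 1 + 4/13z + 9/13z(1+2/5z) = 1 + z + 18/65z²
  ⇒ R(z) = 1 + z + 18/65z².

Solve |R(x)|<1 on ℝ⁻.
x=-0.59: |R|=0.5064
R=1: x+18/65x²=0 ⇒ x=−65/18=-3.6111; min R=1−1/(4·18/65)=0.0972>−1
Confirm numerically:
  x=-2.904: |R|=0.43135 <1
  x=-2.544: |R|=0.24823 <1
  x=-2.380: |R|=0.18860 <1
  x=-1.783: |R|=0.09736 <1
  x=-4.158: |R|=1.62971 >1
  x=-4.129: |R|=1.59216 >1
  x=-4.120: |R|=1.58060 >1
So |R|<1 on (-3.6111, 0).

(-3.6111, 0).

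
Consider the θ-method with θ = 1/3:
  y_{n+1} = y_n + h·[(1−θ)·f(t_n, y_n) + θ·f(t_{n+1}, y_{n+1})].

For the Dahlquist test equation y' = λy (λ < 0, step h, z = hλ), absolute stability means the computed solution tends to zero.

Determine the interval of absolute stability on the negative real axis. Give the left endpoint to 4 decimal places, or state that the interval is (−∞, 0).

(-6.0000, 0).

Set f=λy, z=hλ:
  y_{n+1} = y_n + z·[2/3·y_n + 1/3·y_{n+1}] ⇒ (1 − 1/3z)y_{n+1} = (1 + 2/3z)y_n
  R(z) = (1 + 2/3z)/(1 − 1/3z).

Find x<0 with |R(x)|<1.
x=-0.9: |R|=0.3077
R=−1: 1+2/3x = −1+1/3x ⇒ -1/3x=2 ⇒ x=2/(-1/3)=-6.0000
Confirm numerically:
  x=-5.593: |R|=0.95264 <1
  x=-3.318: |R|=0.57550 <1
  x=-3.148: |R|=0.53611 <1
  x=-6.404: |R|=1.04296 >1
  x=-6.074: |R|=1.00816 >1
Interval (-6.0000, 0).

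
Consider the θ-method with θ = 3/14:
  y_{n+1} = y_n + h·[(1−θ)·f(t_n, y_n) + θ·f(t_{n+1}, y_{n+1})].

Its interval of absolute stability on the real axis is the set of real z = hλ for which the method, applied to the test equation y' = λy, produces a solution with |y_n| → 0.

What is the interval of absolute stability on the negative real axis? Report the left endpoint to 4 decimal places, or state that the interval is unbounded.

z∈(-3.5000,0).

Test eqn y'=λy, z=hλ:
  y_{n+1} = y_n + z·[11/14·y_n + 3/14·y_{n+1}] ⇒ (1 − 3/14z)y_{n+1} = (1 + 11/14z)y_n
  R(z) = (1 + 11/14z)/(1 − 3/14z).

Find x<0 with |R(x)|<1.
x=-0.49: |R|=0.5566
R=−1: 1+11/14x = −1+3/14x ⇒ -4/7x=2 ⇒ x=2/(-4/7)=-3.5000
Confirm numerically:
  x=-3.047: |R|=0.84339 <1
  x=-2.548: |R|=0.64812 <1
  x=-1.848: |R|=0.32378 <1
  x=-1.504: |R|=0.13742 <1
  x=-4.037: |R|=1.16453 >1
  x=-3.881: |R|=1.11886 >1
Interval (-3.5000, 0).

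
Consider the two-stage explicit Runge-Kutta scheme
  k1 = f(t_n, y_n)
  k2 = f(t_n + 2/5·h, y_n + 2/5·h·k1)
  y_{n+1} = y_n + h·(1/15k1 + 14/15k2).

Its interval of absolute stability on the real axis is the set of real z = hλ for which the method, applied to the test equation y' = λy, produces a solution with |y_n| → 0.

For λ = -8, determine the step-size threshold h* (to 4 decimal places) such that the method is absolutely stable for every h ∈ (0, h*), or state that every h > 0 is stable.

With y'=λy (z=hλ):
  k1=λy_n ⇒ h·k1=z·y_n;  k2=λ(1+2/5z)y_n ⇒ h·k2=z(1+2/5z)y_n
  y_{n+1}/y_n = 1 + 1/15z + 14/15z(1+2/5z) = 1 + z + 28/75z²
  R(z) = 1 + z + 28/75z².

Need |R(x)|<1, x<0.
x=-0.77: |R|=0.4513
R=1: x+28/75x²=0 ⇒ x=−75/28=-2.6786; min R=1−1/(4·28/75)=0.3304>−1
Confirm numerically:
  x=-2.569: |R|=0.89491 <1
  x=-2.280: |R|=0.66074 <1
  x=-2.075: |R|=0.53243 <1
  x=-1.470: |R|=0.33674 <1
  x=-3.205: |R|=1.62989 >1
  x=-3.177: |R|=1.59118 >1
  x=-2.826: |R|=1.15554 >1
Stable set (-2.6786, 0).

(-2.6786,0); λ=-8 ⇒ h* = (75/28)/8 = 0.3348.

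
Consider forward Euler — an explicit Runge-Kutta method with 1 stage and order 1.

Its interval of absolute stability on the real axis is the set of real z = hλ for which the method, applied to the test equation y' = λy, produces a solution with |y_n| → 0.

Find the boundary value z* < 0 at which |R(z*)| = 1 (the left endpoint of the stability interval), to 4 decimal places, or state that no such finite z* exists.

On y'=λy, z=hλ:
  order 1, 1-stage ⇒ R(z)=1+z
  (e.g. R(-1.05)=-0.05000, |R|=0.05000)

Boundary: |R(x)|=1, x<0.
x=-1.05: |R|=0.0500
|R(-2.21)|=1.2100 |R(-2.2)|=1.2000 |R(-1.26)|=0.2600
Bisect:
  x_lo=-2.6344 |R|=1.6344  x_hi=-0.2118 |R|=0.7882
  mid=-1.42312 |R|=0.42312 →hi
  mid=-2.02878 |R|=1.02878 →lo
  mid=-1.72595 |R|=0.72595 →hi
  mid=-1.87737 |R|=0.87737 →hi
  mid=-1.95307 |R|=0.95307 →hi
  mid=-1.99093 |R|=0.99093 →hi
  mid=-2.00985 |R|=1.00985 →lo
  mid=-2.00039 |R|=1.00039 →lo
  ...
  [-2.00009,-1.99995] ⇒ x*=-2.0000
Interval (-2.0000, 0).

left endpoint -2.0000.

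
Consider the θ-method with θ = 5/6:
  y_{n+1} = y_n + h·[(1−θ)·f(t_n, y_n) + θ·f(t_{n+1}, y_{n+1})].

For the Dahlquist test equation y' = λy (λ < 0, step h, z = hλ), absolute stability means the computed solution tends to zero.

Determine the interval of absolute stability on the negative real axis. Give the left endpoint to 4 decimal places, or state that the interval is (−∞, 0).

unbounded; (−∞, 0).

With y'=λy (z=hλ):
  y_{n+1} = y_n + z·[1/6·y_n + 5/6·y_{n+1}] ⇒ (1 − 5/6z)y_{n+1} = (1 + 1/6z)y_n
  Hence R(z) = (1 + 1/6z)/(1 − 5/6z).

Boundary: |R(x)|=1, x<0.
x=-1.02: |R|=0.4486
x=-2: |R|=0.2500
x=-10: |R|=0.0714
x=-100: |R|=0.1858
θ=5/6≥1/2 ⇒ |1+1/6x|<|1−5/6x| ∀x<0 ⇒ unbounded interval.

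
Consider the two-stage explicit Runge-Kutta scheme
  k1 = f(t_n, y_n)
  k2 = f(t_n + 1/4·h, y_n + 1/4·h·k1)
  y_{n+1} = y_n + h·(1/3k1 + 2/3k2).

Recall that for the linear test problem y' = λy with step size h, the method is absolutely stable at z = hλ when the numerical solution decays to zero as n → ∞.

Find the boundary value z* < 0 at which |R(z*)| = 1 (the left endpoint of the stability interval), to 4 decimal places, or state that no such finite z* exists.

z* = -6.0000.

On y'=λy, z=hλ:
  k1=λy_n ⇒ h·k1=z·y_n;  k2=λ(1+1/4z)y_n ⇒ h·k2=z(1+1/4z)y_n
  y_{n+1}/y_n = 1 + 1/3z + 2/3z(1+1/4z) = 1 + z + 1/6z²
  Hence R(z) = 1 + z + 1/6z².

Need |R(x)|<1, x<0.
x=-0.99: |R|=0.1734
R=1: x+1/6x²=0 ⇒ x=−6=-6.0000; min R=1−1/(4·1/6)=-0.5000>−1
Confirm numerically:
  x=-4.975: |R|=0.15010 <1
  x=-2.622: |R|=0.47619 <1
  x=-2.547: |R|=0.46580 <1
  x=-6.245: |R|=1.25500 >1
  x=-6.163: |R|=1.16743 >1
So |R|<1 on (-6.0000, 0).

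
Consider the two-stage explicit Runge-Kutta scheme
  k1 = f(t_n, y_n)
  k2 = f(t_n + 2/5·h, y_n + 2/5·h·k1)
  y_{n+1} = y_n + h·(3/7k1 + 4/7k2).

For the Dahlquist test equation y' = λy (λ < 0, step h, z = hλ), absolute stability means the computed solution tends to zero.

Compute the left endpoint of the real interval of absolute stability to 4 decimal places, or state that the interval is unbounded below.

z* = -4.3750.

Test eqn y'=λy, z=hλ:
  k1=λy_n ⇒ h·k1=z·y_n;  k2=λ(1+2/5z)y_n ⇒ h·k2=z(1+2/5z)y_n
  y_{n+1}/y_n = 1 + 3/7z + 4/7z(1+2/5z) = 1 + z + 8/35z²
  Hence R(z) = 1 + z + 8/35z².

Need |R(x)|<1, x<0.
x=-1.38: |R|=0.0553
R=1: x+8/35x²=0 ⇒ x=−35/8=-4.3750; min R=1−1/(4·8/35)=-0.0938>−1
Confirm numerically:
  x=-2.756: |R|=0.01988 <1
  x=-2.587: |R|=0.05727 <1
  x=-2.447: |R|=0.07836 <1
  x=-4.849: |R|=1.52535 >1
  x=-4.655: |R|=1.29792 >1
Interval (-4.3750, 0).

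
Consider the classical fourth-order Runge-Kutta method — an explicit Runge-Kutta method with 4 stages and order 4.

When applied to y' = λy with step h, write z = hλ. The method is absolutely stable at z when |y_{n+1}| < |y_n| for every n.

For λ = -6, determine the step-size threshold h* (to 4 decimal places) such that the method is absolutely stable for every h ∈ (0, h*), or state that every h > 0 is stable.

With y'=λy (z=hλ):
  order 4, 4-stage ⇒ R(z)=1+z+z^2/2+z^3/6+z^4/24
  (e.g. R(-1.21)=0.31611, |R|=0.31611)

Boundary: |R(x)|=1, x<0.
x=-1.21: |R|=0.3161
|R(-3.11)|=1.6106 |R(-2.35)|=0.5190 |R(-1.7)|=0.2742
Bisect:
  x_lo=-3.2264 |R|=1.8960  x_hi=-0.3525 |R|=0.7030
  mid=-1.78945 |R|=0.28384 →hi
  mid=-2.50794 |R|=0.65627 →hi
  mid=-2.86719 |R|=1.13066 →lo
  mid=-2.68757 |R|=0.86238 →hi
  mid=-2.77738 |R|=0.98813 →hi
  mid=-2.82229 |R|=1.05722 →lo
  mid=-2.79983 |R|=1.02214 →lo
  mid=-2.78861 |R|=1.00501 →lo
  mid=-2.78299 |R|=0.99654 →hi
  ...
  [-2.78545,-2.78527] ⇒ x*=-2.7853
Stable set (-2.7853, 0).

(-2.7853,0); λ=-6 ⇒ h* = 0.4642.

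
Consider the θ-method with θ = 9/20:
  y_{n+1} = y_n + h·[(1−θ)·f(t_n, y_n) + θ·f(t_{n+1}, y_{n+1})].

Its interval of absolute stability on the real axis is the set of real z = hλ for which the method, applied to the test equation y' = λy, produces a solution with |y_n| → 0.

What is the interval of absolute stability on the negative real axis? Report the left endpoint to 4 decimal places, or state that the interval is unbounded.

z∈(-20.0000,0).

On y'=λy, z=hλ:
  y_{n+1} = y_n + z·[11/20·y_n + 9/20·y_{n+1}] ⇒ (1 − 9/20z)y_{n+1} = (1 + 11/20z)y_n
  ⇒ R(z) = (1 + 11/20z)/(1 − 9/20z).

Need |R(x)|<1, x<0.
x=-0.48: |R|=0.6053
R=−1: 1+11/20x = −1+9/20x ⇒ -1/10x=2 ⇒ x=2/(-1/10)=-20.0000
Confirm numerically:
  x=-17.628: |R|=0.97345 <1
  x=-16.064: |R|=0.95217 <1
  x=-15.433: |R|=0.94252 <1
  x=-20.453: |R|=1.00444 >1
  x=-20.309: |R|=1.00305 >1
Stable set (-20.0000, 0).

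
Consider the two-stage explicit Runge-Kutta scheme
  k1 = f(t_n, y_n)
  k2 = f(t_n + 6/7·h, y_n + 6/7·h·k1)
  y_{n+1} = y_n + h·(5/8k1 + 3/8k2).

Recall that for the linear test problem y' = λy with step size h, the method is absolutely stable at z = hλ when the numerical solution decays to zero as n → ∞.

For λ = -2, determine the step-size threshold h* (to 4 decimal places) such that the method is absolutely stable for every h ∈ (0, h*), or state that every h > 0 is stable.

(-3.1111,0); λ=-2 ⇒ h* = (28/9)/2 = 1.5556.

On y'=λy, z=hλ:
  k1=λy_n ⇒ h·k1=z·y_n;  k2=λ(1+6/7z)y_n ⇒ h·k2=z(1+6/7z)y_n
  y_{n+1}/y_n = 1 + 5/8z + 3/8z(1+6/7z) = 1 + z + 9/28z²
  R(z) = 1 + z + 9/28z².

Need |R(x)|<1, x<0.
x=-1.77: |R|=0.2370
R=1: x+9/28x²=0 ⇒ x=−28/9=-3.1111; min R=1−1/(4·9/28)=0.2222>−1
Confirm numerically:
  x=-2.603: |R|=0.57487 <1
  x=-2.459: |R|=0.48458 <1
  x=-2.350: |R|=0.42509 <1
  x=-1.355: |R|=0.23515 <1
  x=-3.669: |R|=1.65793 >1
  x=-3.172: |R|=1.06208 >1
So |R|<1 on (-3.1111, 0).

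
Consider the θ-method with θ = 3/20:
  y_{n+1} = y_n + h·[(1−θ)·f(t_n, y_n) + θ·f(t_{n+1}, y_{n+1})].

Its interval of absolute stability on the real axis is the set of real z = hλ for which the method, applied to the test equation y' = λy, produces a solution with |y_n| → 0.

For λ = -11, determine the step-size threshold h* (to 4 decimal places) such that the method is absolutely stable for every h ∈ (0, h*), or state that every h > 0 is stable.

(-2.8571,0); λ=-11 ⇒ h* = (20/7)/11 = 0.2597.

On y'=λy, z=hλ:
  y_{n+1} = y_n + z·[17/20·y_n + 3/20·y_{n+1}] ⇒ (1 − 3/20z)y_{n+1} = (1 + 17/20z)y_n
  so R(z) = (1 + 17/20z)/(1 − 3/20z).

Find x<0 with |R(x)|<1.
x=-0.3: |R|=0.7129
R=−1: 1+17/20x = −1+3/20x ⇒ -7/10x=2 ⇒ x=2/(-7/10)=-2.8571
Confirm numerically:
  x=-2.677: |R|=0.91003 <1
  x=-2.286: |R|=0.70229 <1
  x=-1.315: |R|=0.09835 <1
  x=-3.263: |R|=1.19074 >1
  x=-3.068: |R|=1.10108 >1
  x=-3.067: |R|=1.10061 >1
Stable set (-2.8571, 0).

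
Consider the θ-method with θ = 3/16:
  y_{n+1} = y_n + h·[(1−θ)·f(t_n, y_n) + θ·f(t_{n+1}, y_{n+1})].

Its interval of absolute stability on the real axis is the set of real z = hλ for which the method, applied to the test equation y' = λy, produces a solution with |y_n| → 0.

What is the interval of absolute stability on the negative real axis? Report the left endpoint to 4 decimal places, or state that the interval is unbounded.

(-3.2000, 0).

Set f=λy, z=hλ:
  y_{n+1} = y_n + z·[13/16·y_n + 3/16·y_{n+1}] ⇒ (1 − 3/16z)y_{n+1} = (1 + 13/16z)y_n
  Hence R(z) = (1 + 13/16z)/(1 − 3/16z).

Boundary: |R(x)|=1, x<0.
x=-0.46: |R|=0.5765
R=−1: 1+13/16x = −1+3/16x ⇒ -5/8x=2 ⇒ x=2/(-5/8)=-3.2000
Confirm numerically:
  x=-3.124: |R|=0.97005 <1
  x=-1.978: |R|=0.44287 <1
  x=-1.806: |R|=0.34915 <1
  x=-3.550: |R|=1.13133 >1
  x=-3.395: |R|=1.07447 >1
Interval (-3.2000, 0).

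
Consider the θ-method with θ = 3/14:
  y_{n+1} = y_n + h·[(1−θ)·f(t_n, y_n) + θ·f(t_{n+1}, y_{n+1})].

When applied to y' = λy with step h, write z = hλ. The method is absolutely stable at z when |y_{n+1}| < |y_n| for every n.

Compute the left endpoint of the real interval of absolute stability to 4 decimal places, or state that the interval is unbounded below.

Test eqn y'=λy, z=hλ:
  y_{n+1} = y_n + z·[11/14·y_n + 3/14·y_{n+1}] ⇒ (1 − 3/14z)y_{n+1} = (1 + 11/14z)y_n
  Hence R(z) = (1 + 11/14z)/(1 − 3/14z).

Need |R(x)|<1, x<0.
x=-1.38: |R|=0.0650
R=−1: 1+11/14x = −1+3/14x ⇒ -4/7x=2 ⇒ x=2/(-4/7)=-3.5000
Confirm numerically:
  x=-3.173: |R|=0.88877 <1
  x=-2.925: |R|=0.79802 <1
  x=-1.897: |R|=0.34874 <1
  x=-3.965: |R|=1.14366 >1
  x=-3.871: |R|=1.11588 >1
  x=-3.747: |R|=1.07829 >1
Stable set (-3.5000, 0).

z* = -3.5000.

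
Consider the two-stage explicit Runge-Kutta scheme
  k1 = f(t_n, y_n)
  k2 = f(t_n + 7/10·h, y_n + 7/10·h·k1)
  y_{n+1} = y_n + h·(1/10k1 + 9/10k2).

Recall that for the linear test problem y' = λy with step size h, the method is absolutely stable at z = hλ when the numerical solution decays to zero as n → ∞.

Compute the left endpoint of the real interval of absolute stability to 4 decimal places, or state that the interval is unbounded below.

Set f=λy, z=hλ:
  k1=λy_n ⇒ h·k1=z·y_n;  k2=λ(1+7/10z)y_n ⇒ h·k2=z(1+7/10z)y_n
  y_{n+1}/y_n = 1 + 1/10z + 9/10z(1+7/10z) = 1 + z + 63/100z²
  so R(z) = 1 + z + 63/100z².

Solve |R(x)|<1 on ℝ⁻.
x=-0.98: |R|=0.6251
R=1: x+63/100x²=0 ⇒ x=−100/63=-1.5873; min R=1−1/(4·63/100)=0.6032>−1
Confirm numerically:
  x=-1.533: |R|=0.94756 <1
  x=-1.432: |R|=0.85989 <1
  x=-1.026: |R|=0.63719 <1
  x=-0.866: |R|=0.60647 <1
  x=-1.935: |R|=1.42386 >1
  x=-1.780: |R|=1.21609 >1
So |R|<1 on (-1.5873, 0).

left endpoint -1.5873.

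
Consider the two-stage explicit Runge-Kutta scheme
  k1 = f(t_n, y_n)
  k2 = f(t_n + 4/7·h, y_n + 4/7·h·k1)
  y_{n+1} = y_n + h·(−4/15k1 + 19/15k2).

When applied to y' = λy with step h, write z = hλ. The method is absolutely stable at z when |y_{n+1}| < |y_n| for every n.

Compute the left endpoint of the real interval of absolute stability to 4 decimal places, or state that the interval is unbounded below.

On y'=λy, z=hλ:
  k1=λy_n ⇒ h·k1=z·y_n;  k2=λ(1+4/7z)y_n ⇒ h·k2=z(1+4/7z)y_n
  y_{n+1}/y_n = 1 − 4/15z + 19/15z(1+4/7z) = 1 + z + 76/105z²
  R(z) = 1 + z + 76/105z².

Need |R(x)|<1, x<0.
x=-1.1: |R|=0.7758
R=1: x+76/105x²=0 ⇒ x=−105/76=-1.3816; min R=1−1/(4·76/105)=0.6546>−1
Confirm numerically:
  x=-1.109: |R|=0.78120 <1
  x=-0.992: |R|=0.72027 <1
  x=-0.809: |R|=0.66472 <1
  x=-0.668: |R|=0.65498 <1
  x=-1.445: |R|=1.06633 >1
  x=-1.419: |R|=1.03843 >1
Interval (-1.3816, 0).

z* = -1.3816.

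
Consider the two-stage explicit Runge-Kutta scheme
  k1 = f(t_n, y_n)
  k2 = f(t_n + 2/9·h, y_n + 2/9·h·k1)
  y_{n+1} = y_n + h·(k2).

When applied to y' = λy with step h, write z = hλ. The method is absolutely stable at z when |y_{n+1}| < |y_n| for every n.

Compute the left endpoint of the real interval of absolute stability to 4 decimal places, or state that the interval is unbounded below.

With y'=λy (z=hλ):
  k1=λy_n ⇒ h·k1=z·y_n;  k2=λ(1+2/9z)y_n ⇒ h·k2=z(1+2/9z)y_n
  y_{n+1}/y_n = 1 + z(1+2/9z) = 1 + z + 2/9z²
  Hence R(z) = 1 + z + 2/9z².

Need |R(x)|<1, x<0.
x=-1.54: |R|=0.0130
R=1: x+2/9x²=0 ⇒ x=−9/2=-4.5000; min R=1−1/(4·2/9)=-0.1250>−1
Confirm numerically:
  x=-4.370: |R|=0.87376 <1
  x=-3.005: |R|=0.00167 <1
  x=-2.853: |R|=0.04420 <1
  x=-2.508: |R|=0.11021 <1
  x=-5.008: |R|=1.56535 >1
  x=-4.879: |R|=1.41092 >1
Stable set (-4.5000, 0).

z* = -4.5000.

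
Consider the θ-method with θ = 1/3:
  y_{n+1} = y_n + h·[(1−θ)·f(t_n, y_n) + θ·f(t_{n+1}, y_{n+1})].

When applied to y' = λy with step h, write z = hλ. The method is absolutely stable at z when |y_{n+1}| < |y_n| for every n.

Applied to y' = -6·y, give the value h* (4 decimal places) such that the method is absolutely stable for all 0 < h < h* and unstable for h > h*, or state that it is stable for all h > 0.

On y'=λy, z=hλ:
  y_{n+1} = y_n + z·[2/3·y_n + 1/3·y_{n+1}] ⇒ (1 − 1/3z)y_{n+1} = (1 + 2/3z)y_n
  R(z) = (1 + 2/3z)/(1 − 1/3z).

Need |R(x)|<1, x<0.
x=-1: |R|=0.2500
R=−1: 1+2/3x = −1+1/3x ⇒ -1/3x=2 ⇒ x=2/(-1/3)=-6.0000
Confirm numerically:
  x=-4.967: |R|=0.87034 <1
  x=-3.383: |R|=0.59000 <1
  x=-3.137: |R|=0.53349 <1
  x=-6.582: |R|=1.06074 >1
  x=-6.551: |R|=1.05769 >1
  x=-6.452: |R|=1.04782 >1
Stable set (-6.0000, 0).

(-6.0000,0); λ=-6 ⇒ h* = (6)/6 = 1.0000.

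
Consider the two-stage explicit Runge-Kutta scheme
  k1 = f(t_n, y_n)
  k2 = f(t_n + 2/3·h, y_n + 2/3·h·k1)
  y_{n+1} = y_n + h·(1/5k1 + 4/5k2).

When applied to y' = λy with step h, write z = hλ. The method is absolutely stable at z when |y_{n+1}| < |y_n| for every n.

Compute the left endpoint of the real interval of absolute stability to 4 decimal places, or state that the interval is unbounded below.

z* = -1.8750.

With y'=λy (z=hλ):
  k1=λy_n ⇒ h·k1=z·y_n;  k2=λ(1+2/3z)y_n ⇒ h·k2=z(1+2/3z)y_n
  y_{n+1}/y_n = 1 + 1/5z + 4/5z(1+2/3z) = 1 + z + 8/15z²
  ⇒ R(z) = 1 + z + 8/15z².

Boundary: |R(x)|=1, x<0.
x=-1.64: |R|=0.7945
R=1: x+8/15x²=0 ⇒ x=−15/8=-1.8750; min R=1−1/(4·8/15)=0.5312>−1
Confirm numerically:
  x=-1.789: |R|=0.91794 <1
  x=-1.491: |R|=0.69464 <1
  x=-1.048: |R|=0.53776 <1
  x=-2.000: |R|=1.13333 >1
  x=-1.989: |R|=1.12093 >1
So |R|<1 on (-1.8750, 0).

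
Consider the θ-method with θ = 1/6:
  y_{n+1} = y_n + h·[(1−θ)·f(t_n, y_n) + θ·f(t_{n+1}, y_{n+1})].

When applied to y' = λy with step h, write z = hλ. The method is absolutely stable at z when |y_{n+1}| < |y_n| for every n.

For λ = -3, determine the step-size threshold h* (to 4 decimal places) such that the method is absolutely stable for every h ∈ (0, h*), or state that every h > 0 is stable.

Set f=λy, z=hλ:
  y_{n+1} = y_n + z·[5/6·y_n + 1/6·y_{n+1}] ⇒ (1 − 1/6z)y_{n+1} = (1 + 5/6z)y_n
  ⇒ R(z) = (1 + 5/6z)/(1 − 1/6z).

Solve |R(x)|<1 on ℝ⁻.
x=-0.97: |R|=0.1650
R=−1: 1+5/6x = −1+1/6x ⇒ -2/3x=2 ⇒ x=2/(-2/3)=-3.0000
Confirm numerically:
  x=-2.954: |R|=0.97945 <1
  x=-1.834: |R|=0.40465 <1
  x=-1.748: |R|=0.35364 <1
  x=-1.375: |R|=0.11864 <1
  x=-3.599: |R|=1.24961 >1
  x=-3.525: |R|=1.22047 >1
  x=-3.193: |R|=1.08398 >1
So |R|<1 on (-3.0000, 0).

(-3.0000,0); λ=-3 ⇒ h* = (3)/3 = 1.0000.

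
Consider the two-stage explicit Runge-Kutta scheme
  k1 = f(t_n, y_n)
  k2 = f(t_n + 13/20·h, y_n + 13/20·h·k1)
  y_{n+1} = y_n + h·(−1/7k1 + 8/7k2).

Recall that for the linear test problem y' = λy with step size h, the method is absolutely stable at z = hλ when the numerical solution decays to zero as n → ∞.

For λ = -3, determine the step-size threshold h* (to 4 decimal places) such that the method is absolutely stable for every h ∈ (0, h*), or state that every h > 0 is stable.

Set f=λy, z=hλ:
  k1=λy_n ⇒ h·k1=z·y_n;  k2=λ(1+13/20z)y_n ⇒ h·k2=z(1+13/20z)y_n
  y_{n+1}/y_n = 1 − 1/7z + 8/7z(1+13/20z) = 1 + z + 26/35z²
  ⇒ R(z) = 1 + z + 26/35z².

Solve |R(x)|<1 on ℝ⁻.
x=-1.51: |R|=1.1838
R=1: x+26/35x²=0 ⇒ x=−35/26=-1.3462; min R=1−1/(4·26/35)=0.6635>−1
Confirm numerically:
  x=-0.981: |R|=0.73390 <1
  x=-0.856: |R|=0.68832 <1
  x=-0.587: |R|=0.66897 <1
  x=-1.906: |R|=1.79268 >1
  x=-1.680: |R|=1.41664 >1
Interval (-1.3462, 0).

(-1.3462,0); λ=-3 ⇒ h* = (35/26)/3 = 0.4487.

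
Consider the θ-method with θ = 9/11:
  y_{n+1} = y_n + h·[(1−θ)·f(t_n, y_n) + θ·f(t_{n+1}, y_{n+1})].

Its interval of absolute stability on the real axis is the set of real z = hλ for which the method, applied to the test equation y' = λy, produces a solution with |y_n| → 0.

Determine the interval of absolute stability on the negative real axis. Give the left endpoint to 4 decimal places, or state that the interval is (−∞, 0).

interval (−∞, 0).

Test eqn y'=λy, z=hλ:
  y_{n+1} = y_n + z·[2/11·y_n + 9/11·y_{n+1}] ⇒ (1 − 9/11z)y_{n+1} = (1 + 2/11z)y_n
  Hence R(z) = (1 + 2/11z)/(1 − 9/11z).

Need |R(x)|<1, x<0.
x=-0.55: |R|=0.6207
x=-2: |R|=0.2414
x=-10: |R|=0.0891
x=-100: |R|=0.2075
θ=9/11≥1/2 ⇒ |1+2/11x|<|1−9/11x| ∀x<0 ⇒ stable on all of ℝ⁻.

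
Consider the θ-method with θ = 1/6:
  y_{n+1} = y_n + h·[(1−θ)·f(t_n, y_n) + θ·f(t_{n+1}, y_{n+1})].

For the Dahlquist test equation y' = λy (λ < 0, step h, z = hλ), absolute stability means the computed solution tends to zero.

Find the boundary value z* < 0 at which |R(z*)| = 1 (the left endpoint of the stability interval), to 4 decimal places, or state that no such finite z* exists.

left endpoint -3.0000.

Test eqn y'=λy, z=hλ:
  y_{n+1} = y_n + z·[5/6·y_n + 1/6·y_{n+1}] ⇒ (1 − 1/6z)y_{n+1} = (1 + 5/6z)y_n
  ⇒ R(z) = (1 + 5/6z)/(1 − 1/6z).

Need |R(x)|<1, x<0.
x=-1.5: |R|=0.2000
R=−1: 1+5/6x = −1+1/6x ⇒ -2/3x=2 ⇒ x=2/(-2/3)=-3.0000
Confirm numerically:
  x=-2.496: |R|=0.76271 <1
  x=-2.021: |R|=0.51178 <1
  x=-1.587: |R|=0.25504 <1
  x=-1.207: |R|=0.00486 <1
  x=-3.543: |R|=1.22760 >1
  x=-3.024: |R|=1.01064 >1
Stable set (-3.0000, 0).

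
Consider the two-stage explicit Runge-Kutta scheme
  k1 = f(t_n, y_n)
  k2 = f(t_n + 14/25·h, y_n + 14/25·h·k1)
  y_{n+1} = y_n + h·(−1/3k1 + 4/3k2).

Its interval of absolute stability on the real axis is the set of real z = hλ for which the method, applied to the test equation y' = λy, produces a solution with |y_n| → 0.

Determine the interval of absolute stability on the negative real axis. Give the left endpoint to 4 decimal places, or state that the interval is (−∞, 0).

Test eqn y'=λy, z=hλ:
  k1=λy_n ⇒ h·k1=z·y_n;  k2=λ(1+14/25z)y_n ⇒ h·k2=z(1+14/25z)y_n
  y_{n+1}/y_n = 1 − 1/3z + 4/3z(1+14/25z) = 1 + z + 56/75z²
  ⇒ R(z) = 1 + z + 56/75z².

Solve |R(x)|<1 on ℝ⁻.
x=-1.5: |R|=1.1800
R=1: x+56/75x²=0 ⇒ x=−75/56=-1.3393; min R=1−1/(4·56/75)=0.6652>−1
Confirm numerically:
  x=-1.266: |R|=0.93072 <1
  x=-0.941: |R|=0.72016 <1
  x=-0.650: |R|=0.66547 <1
  x=-1.847: |R|=1.70019 >1
  x=-1.817: |R|=1.64811 >1
  x=-1.488: |R|=1.16523 >1
Interval (-1.3393, 0).

(-1.3393, 0).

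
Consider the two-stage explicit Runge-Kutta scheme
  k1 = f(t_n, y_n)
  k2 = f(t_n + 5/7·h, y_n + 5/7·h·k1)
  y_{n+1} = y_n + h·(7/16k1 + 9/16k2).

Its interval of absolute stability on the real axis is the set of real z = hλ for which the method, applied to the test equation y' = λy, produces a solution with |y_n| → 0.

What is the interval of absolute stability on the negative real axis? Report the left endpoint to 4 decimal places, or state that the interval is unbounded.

On y'=λy, z=hλ:
  k1=λy_n ⇒ h·k1=z·y_n;  k2=λ(1+5/7z)y_n ⇒ h·k2=z(1+5/7z)y_n
  y_{n+1}/y_n = 1 + 7/16z + 9/16z(1+5/7z) = 1 + z + 45/112z²
  R(z) = 1 + z + 45/112z².

Boundary: |R(x)|=1, x<0.
x=-1.54: |R|=0.4129
R=1: x+45/112x²=0 ⇒ x=−112/45=-2.4889; min R=1−1/(4·45/112)=0.3778>−1
Confirm numerically:
  x=-2.396: |R|=0.91058 <1
  x=-1.549: |R|=0.41505 <1
  x=-1.168: |R|=0.38013 <1
  x=-2.862: |R|=1.42904 >1
  x=-2.533: |R|=1.04489 >1
Interval (-2.4889, 0).

z∈(-2.4889,0).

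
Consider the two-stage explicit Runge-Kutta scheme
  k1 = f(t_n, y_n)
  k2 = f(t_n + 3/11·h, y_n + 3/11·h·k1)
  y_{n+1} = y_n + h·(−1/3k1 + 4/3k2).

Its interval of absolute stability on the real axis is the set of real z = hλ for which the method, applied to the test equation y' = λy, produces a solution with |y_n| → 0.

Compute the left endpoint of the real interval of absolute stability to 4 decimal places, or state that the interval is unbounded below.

z* = -2.7500.

With y'=λy (z=hλ):
  k1=λy_n ⇒ h·k1=z·y_n;  k2=λ(1+3/11z)y_n ⇒ h·k2=z(1+3/11z)y_n
  y_{n+1}/y_n = 1 − 1/3z + 4/3z(1+3/11z) = 1 + z + 4/11z²
  Hence R(z) = 1 + z + 4/11z².

Solve |R(x)|<1 on ℝ⁻.
x=-1.65: |R|=0.3400
R=1: x+4/11x²=0 ⇒ x=−11/4=-2.7500; min R=1−1/(4·4/11)=0.3125>−1
Confirm numerically:
  x=-2.313: |R|=0.63244 <1
  x=-1.754: |R|=0.36473 <1
  x=-1.710: |R|=0.35331 <1
  x=-2.964: |R|=1.23065 >1
  x=-2.912: |R|=1.17154 >1
So |R|<1 on (-2.7500, 0).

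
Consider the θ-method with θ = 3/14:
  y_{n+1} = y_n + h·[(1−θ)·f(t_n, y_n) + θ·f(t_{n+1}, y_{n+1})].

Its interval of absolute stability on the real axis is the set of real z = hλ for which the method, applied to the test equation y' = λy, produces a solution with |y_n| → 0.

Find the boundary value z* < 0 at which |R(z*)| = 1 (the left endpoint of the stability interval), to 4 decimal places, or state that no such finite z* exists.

Test eqn y'=λy, z=hλ:
  y_{n+1} = y_n + z·[11/14·y_n + 3/14·y_{n+1}] ⇒ (1 − 3/14z)y_{n+1} = (1 + 11/14z)y_n
  R(z) = (1 + 11/14z)/(1 − 3/14z).

Need |R(x)|<1, x<0.
x=-1.62: |R|=0.2025
R=−1: 1+11/14x = −1+3/14x ⇒ -4/7x=2 ⇒ x=2/(-4/7)=-3.5000
Confirm numerically:
  x=-3.020: |R|=0.83348 <1
  x=-2.197: |R|=0.49376 <1
  x=-1.476: |R|=0.12134 <1
  x=-3.839: |R|=1.10628 >1
  x=-3.818: |R|=1.09994 >1
Stable set (-3.5000, 0).

z* = -3.5000.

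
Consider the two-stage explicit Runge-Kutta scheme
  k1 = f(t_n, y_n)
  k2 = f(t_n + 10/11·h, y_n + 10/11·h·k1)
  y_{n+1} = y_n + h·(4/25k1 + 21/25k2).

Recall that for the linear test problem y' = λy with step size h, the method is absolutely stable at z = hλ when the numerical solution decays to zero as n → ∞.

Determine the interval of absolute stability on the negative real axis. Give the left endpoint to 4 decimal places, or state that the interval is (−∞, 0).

z∈(-1.3095,0).

On y'=λy, z=hλ:
  k1=λy_n ⇒ h·k1=z·y_n;  k2=λ(1+10/11z)y_n ⇒ h·k2=z(1+10/11z)y_n
  y_{n+1}/y_n = 1 + 4/25z + 21/25z(1+10/11z) = 1 + z + 42/55z²
  R(z) = 1 + z + 42/55z².

Need |R(x)|<1, x<0.
x=-0.31: |R|=0.7634
R=1: x+42/55x²=0 ⇒ x=−55/42=-1.3095; min R=1−1/(4·42/55)=0.6726>−1
Confirm numerically:
  x=-1.274: |R|=0.96544 <1
  x=-0.637: |R|=0.67286 <1
  x=-0.602: |R|=0.67474 <1
  x=-1.791: |R|=1.65850 >1
  x=-1.334: |R|=1.02493 >1
So |R|<1 on (-1.3095, 0).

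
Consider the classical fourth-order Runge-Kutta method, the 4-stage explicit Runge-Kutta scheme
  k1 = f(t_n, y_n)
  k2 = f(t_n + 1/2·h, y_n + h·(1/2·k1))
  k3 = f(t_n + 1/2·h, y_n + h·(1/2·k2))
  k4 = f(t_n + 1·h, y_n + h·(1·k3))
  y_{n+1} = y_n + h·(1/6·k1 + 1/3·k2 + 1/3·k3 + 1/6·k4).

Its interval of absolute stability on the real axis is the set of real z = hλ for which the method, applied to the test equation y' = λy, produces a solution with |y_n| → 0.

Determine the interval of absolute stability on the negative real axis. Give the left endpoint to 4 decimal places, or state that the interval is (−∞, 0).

z∈(-2.7853,0).

On y'=λy, z=hλ:
  order 4, 4-stage ⇒ R(z)=1+z+z^2/2+z^3/6+z^4/24
  (e.g. R(-1.31)=0.29608, |R|=0.29608)

Solve |R(x)|<1 on ℝ⁻.
x=-1.31: |R|=0.2961
|R(-3.06)|=1.4996 |R(-1.12)|=0.3386 |R(-1.02)|=0.3684
Bisect:
  x_lo=-3.2151 |R|=1.8665  x_hi=-0.0824 |R|=0.9209
  mid=-1.64874 |R|=0.27135 →hi
  mid=-2.43192 |R|=0.58547 →hi
  mid=-2.82352 |R|=1.05917 →lo
  mid=-2.62772 |R|=0.78728 →hi
  mid=-2.72562 |R|=0.91369 →hi
  mid=-2.77457 |R|=0.98395 →hi
  mid=-2.79904 |R|=1.02093 →lo
  ...
  [-2.78547,-2.78528] ⇒ x*=-2.7853
So |R|<1 on (-2.7853, 0).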